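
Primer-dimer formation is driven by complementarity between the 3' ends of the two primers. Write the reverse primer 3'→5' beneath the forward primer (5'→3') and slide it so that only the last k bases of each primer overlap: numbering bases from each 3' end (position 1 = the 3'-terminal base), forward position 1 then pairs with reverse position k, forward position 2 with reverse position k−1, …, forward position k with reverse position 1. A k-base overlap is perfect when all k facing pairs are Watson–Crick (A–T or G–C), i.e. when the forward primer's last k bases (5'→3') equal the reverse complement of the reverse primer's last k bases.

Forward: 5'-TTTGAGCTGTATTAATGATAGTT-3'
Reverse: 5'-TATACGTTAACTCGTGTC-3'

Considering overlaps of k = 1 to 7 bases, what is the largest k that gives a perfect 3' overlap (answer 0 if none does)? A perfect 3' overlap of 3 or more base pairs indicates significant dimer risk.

Last 7 bases (5'→3') — forward …GATAGTT, reverse …TCGTGTC.
Reverse complement of the reverse primer's last 7 bases: GACACGA; its first k bases are the reverse complement of the reverse primer's last k bases, so a perfect k-base overlap needs the forward primer's last k bases to equal them.
Comparing (forward last k vs required): k=1: T vs G ✗; k=2: TT vs GA ✗; k=3: GTT vs GAC ✗; k=4: AGTT vs GACA ✗; k=5: TAGTT vs GACAC ✗; k=6: ATAGTT vs GACACG ✗; k=7: GATAGTT vs GACACGA ✗.
No overlap length from 1 to 7 is perfect, so the longest perfect 3' overlap is 0.

Longest perfect overlap: 0 complementary base pairs; below the dimer-risk threshold (threshold 3).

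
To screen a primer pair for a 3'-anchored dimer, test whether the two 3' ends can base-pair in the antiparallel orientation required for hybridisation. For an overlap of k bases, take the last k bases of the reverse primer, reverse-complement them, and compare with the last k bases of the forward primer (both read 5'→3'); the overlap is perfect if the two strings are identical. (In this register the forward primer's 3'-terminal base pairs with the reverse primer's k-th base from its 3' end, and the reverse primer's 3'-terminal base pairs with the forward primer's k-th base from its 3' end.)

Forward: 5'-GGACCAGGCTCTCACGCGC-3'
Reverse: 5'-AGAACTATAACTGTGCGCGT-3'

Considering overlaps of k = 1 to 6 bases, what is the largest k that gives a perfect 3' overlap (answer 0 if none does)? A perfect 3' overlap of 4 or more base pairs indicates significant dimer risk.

Longest perfect overlap: 6 complementary base pairs; significant dimer risk (threshold 4).

Last 6 bases (5'→3') — forward …ACGCGC, reverse …GCGCGT.
Reverse complement of the reverse primer's last 6 bases: ACGCGC; its first k bases are the reverse complement of the reverse primer's last k bases, so a perfect k-base overlap needs the forward primer's last k bases to equal them.
Comparing (forward last k vs required): k=1: C vs A ✗; k=2: GC vs AC ✗; k=3: CGC vs ACG ✗; k=4: GCGC vs ACGC ✗; k=5: CGCGC vs ACGCG ✗; k=6: ACGCGC vs ACGCGC ✓.
Only k = 6 is perfect, so the longest perfect 3' overlap is 6.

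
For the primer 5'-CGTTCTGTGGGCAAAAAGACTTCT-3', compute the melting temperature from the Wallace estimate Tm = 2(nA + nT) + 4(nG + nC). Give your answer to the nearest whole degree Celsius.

70°C

Base counts: A=6, T=7, G=6, C=5 (length 24).
Tm = 2·(6+7) + 4·(6+5) = 2·13 + 4·11 = 26 + 44 = 70°C.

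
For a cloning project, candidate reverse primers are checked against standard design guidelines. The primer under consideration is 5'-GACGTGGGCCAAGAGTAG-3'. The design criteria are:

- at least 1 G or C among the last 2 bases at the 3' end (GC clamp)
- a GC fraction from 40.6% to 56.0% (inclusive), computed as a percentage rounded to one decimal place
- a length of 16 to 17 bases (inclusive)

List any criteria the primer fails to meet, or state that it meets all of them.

Fails: GC content, length.

Base counts: A=5, T=2, G=8, C=3 (length 18).
GC clamp: 3' end AG has 1 G/C ✓
GC content: GC 11/18 = 61.1%, outside 40.6–56.0% ✗
length: length 18, outside 16–17 ✗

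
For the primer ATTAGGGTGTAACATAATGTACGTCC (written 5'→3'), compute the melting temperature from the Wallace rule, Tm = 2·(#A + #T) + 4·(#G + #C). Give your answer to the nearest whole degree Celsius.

72°C

Base counts: A=8, T=8, G=6, C=4 (length 26).
Tm = 2·(8+8) + 4·(6+4) = 2·16 + 4·10 = 32 + 40 = 72°C.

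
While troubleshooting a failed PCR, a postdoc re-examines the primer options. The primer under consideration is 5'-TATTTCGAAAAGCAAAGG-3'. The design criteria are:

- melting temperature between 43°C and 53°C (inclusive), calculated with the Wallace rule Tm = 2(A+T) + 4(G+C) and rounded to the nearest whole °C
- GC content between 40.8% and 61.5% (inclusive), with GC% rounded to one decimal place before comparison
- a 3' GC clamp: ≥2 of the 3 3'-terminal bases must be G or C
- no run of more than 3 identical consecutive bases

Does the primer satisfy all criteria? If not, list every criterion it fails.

Fails: GC content, homopolymer run.

Base counts: A=8, T=4, G=4, C=2 (length 18).
Tm: Tm = 2·12 + 4·6 = 48°C ✓
GC content: GC 6/18 = 33.3%, outside 40.8–61.5% ✗
GC clamp: 3' end AGG has 2 G/C ✓
homopolymer run: longest run = 4, exceeds 3 ✗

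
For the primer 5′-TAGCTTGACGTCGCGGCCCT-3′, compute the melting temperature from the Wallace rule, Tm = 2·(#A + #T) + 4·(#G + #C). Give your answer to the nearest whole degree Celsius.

66°C

Base counts: A=2, T=5, G=6, C=7 (length 20).
Tm = 2·(2+5) + 4·(6+7) = 2·7 + 4·13 = 14 + 52 = 66°C.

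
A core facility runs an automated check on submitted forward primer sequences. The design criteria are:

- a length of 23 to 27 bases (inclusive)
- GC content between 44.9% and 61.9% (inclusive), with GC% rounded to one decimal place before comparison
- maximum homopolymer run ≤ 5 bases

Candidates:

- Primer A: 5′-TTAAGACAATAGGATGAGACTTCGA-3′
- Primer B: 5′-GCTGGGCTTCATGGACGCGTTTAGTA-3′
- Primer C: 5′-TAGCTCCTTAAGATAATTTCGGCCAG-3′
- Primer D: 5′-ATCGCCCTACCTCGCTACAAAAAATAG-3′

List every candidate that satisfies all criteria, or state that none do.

Primer A (25 nt, A=10 T=6 G=6 C=3): length 25 ✓; GC 9/25 = 36.0%, outside 44.9–61.9% ✗; longest run = 2 ✓ — fails.
Primer B (26 nt, A=4 T=8 G=9 C=5): length 26 ✓; GC 14/26 = 53.8% ✓; longest run = 3 ✓ — passes.
Primer C (26 nt, A=7 T=8 G=5 C=6): length 26 ✓; GC 11/26 = 42.3%, outside 44.9–61.9% ✗; longest run = 3 ✓ — fails.
Primer D (27 nt, A=10 T=5 G=3 C=9): length 27 ✓; GC 12/27 = 44.4%, outside 44.9–61.9% ✗; longest run = 6, exceeds 5 ✗ — fails.

Primer B only.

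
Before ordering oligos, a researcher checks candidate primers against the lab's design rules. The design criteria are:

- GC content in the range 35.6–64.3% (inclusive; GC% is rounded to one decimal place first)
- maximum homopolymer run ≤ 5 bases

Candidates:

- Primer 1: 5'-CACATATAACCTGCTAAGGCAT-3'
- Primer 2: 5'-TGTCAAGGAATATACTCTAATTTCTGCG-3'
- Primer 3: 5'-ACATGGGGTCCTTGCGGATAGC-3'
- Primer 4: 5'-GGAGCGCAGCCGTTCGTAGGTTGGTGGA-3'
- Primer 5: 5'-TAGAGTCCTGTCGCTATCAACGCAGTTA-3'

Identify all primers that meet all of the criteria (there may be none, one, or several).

Primer 1 (22 nt, A=8 T=5 G=3 C=6): GC 9/22 = 40.9% ✓; longest run = 2 ✓ — passes.
Primer 2 (28 nt, A=8 T=10 G=5 C=5): GC 10/28 = 35.7% ✓; longest run = 3 ✓ — passes.
Primer 3 (22 nt, A=4 T=5 G=8 C=5): GC 13/22 = 59.1% ✓; longest run = 4 ✓ — passes.
Primer 4 (28 nt, A=4 T=6 G=13 C=5): GC 18/28 = 64.3% ✓; longest run = 2 ✓ — passes.
Primer 5 (28 nt, A=7 T=8 G=6 C=7): GC 13/28 = 46.4% ✓; longest run = 2 ✓ — passes.

Primer 1, Primer 2, Primer 3, Primer 4 and Primer 5.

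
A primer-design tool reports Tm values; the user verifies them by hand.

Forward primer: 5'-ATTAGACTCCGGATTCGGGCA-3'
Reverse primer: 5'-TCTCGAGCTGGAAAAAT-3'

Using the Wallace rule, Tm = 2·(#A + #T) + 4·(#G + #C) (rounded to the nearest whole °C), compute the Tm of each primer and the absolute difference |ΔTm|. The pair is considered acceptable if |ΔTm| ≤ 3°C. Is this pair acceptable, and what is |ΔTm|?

Forward: A=5 T=5 G=6 C=5 → Tm = 2·10 + 4·11 = 64°C.
Reverse: A=6 T=4 G=4 C=3 → Tm = 2·10 + 4·7 = 48°C.
|ΔTm| = |64 − 48| = 16°C, > 3°C.

|ΔTm| = 16°C; the pair is not acceptable.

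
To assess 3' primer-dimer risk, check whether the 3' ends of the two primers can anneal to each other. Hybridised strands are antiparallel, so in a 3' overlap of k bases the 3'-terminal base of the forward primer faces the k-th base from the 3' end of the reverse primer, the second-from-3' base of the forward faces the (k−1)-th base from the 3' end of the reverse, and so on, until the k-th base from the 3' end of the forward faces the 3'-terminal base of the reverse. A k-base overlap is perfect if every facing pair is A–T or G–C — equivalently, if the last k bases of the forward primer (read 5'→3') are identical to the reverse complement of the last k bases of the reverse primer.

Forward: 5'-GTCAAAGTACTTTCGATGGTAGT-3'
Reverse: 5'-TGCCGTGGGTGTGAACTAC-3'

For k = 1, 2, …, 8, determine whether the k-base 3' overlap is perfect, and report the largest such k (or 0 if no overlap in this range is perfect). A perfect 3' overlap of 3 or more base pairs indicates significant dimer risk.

Last 8 bases (5'→3') — forward …ATGGTAGT, reverse …TGAACTAC.
Reverse complement of the reverse primer's last 8 bases: GTAGTTCA; its first k bases are the reverse complement of the reverse primer's last k bases, so a perfect k-base overlap needs the forward primer's last k bases to equal them.
Comparing (forward last k vs required): k=1: T vs G ✗; k=2: GT vs GT ✓; k=3: AGT vs GTA ✗; k=4: TAGT vs GTAG ✗; k=5: GTAGT vs GTAGT ✓; k=6: GGTAGT vs GTAGTT ✗; k=7: TGGTAGT vs GTAGTTC ✗; k=8: ATGGTAGT vs GTAGTTCA ✗.
Perfect overlaps at k = 2, 5; the largest is 5.

Longest perfect overlap: 5 complementary base pairs; significant dimer risk (threshold 3).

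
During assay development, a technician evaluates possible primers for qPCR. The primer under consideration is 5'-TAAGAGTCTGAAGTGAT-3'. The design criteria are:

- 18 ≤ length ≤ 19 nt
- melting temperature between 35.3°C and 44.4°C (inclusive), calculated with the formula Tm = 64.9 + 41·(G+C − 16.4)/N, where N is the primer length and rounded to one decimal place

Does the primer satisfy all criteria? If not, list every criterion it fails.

Base counts: A=6, T=5, G=5, C=1 (length 17).
length: length 17, outside 18–19 ✗
Tm: Tm = 64.9 + 41·(6 − 16.4)/17 = 39.8°C ✓

Fails: length.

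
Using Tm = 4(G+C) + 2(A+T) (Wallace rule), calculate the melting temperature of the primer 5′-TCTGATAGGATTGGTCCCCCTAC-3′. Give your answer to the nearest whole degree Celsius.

70°C

Base counts: A=4, T=7, G=5, C=7 (length 23).
Tm = 2·(4+7) + 4·(5+7) = 2·11 + 4·12 = 22 + 48 = 70°C.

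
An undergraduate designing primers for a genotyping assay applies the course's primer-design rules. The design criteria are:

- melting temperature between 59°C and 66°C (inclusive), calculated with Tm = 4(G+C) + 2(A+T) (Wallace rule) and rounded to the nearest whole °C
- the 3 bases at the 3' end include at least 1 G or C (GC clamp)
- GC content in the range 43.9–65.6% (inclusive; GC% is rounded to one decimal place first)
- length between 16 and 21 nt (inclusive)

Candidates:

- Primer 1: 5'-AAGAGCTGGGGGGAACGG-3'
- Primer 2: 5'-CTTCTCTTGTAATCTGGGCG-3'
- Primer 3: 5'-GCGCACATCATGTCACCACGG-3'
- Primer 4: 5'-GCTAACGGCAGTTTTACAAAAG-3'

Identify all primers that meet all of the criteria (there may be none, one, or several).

Primer 2 only.

Primer 1 (18 nt, A=5 T=1 G=10 C=2): Tm = 2·6 + 4·12 = 60°C ✓; 3' end CGG has 3 G/C ✓; GC 12/18 = 66.7%, outside 43.9–65.6% ✗; length 18 ✓ — fails.
Primer 2 (20 nt, A=2 T=8 G=5 C=5): Tm = 2·10 + 4·10 = 60°C ✓; 3' end GCG has 3 G/C ✓; GC 10/20 = 50.0% ✓; length 20 ✓ — passes.
Primer 3 (21 nt, A=5 T=3 G=5 C=8): Tm = 2·8 + 4·13 = 68°C, outside 59–66°C ✗; 3' end CGG has 3 G/C ✓; GC 13/21 = 61.9% ✓; length 21 ✓ — fails.
Primer 4 (22 nt, A=8 T=5 G=5 C=4): Tm = 2·13 + 4·9 = 62°C ✓; 3' end AAG has 1 G/C ✓; GC 9/22 = 40.9%, outside 43.9–65.6% ✗; length 22, outside 16–21 ✗ — fails.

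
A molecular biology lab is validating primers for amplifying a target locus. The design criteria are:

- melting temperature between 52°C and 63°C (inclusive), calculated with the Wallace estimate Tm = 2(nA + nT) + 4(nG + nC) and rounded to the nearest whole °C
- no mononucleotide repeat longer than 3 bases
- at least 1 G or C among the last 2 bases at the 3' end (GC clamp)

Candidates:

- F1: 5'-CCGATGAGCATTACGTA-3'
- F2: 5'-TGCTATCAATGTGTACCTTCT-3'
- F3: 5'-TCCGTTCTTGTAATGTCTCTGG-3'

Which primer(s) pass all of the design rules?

F1 (17 nt, A=5 T=4 G=4 C=4): Tm = 2·9 + 4·8 = 50°C, outside 52–63°C ✗; longest run = 2 ✓; 3' end TA has 0 G/C, need ≥1 ✗ — fails.
F2 (21 nt, A=4 T=9 G=3 C=5): Tm = 2·13 + 4·8 = 58°C ✓; longest run = 2 ✓; 3' end CT has 1 G/C ✓ — passes.
F3 (22 nt, A=2 T=10 G=5 C=5): Tm = 2·12 + 4·10 = 64°C, outside 52–63°C ✗; longest run = 2 ✓; 3' end GG has 2 G/C ✓ — fails.

F2 only.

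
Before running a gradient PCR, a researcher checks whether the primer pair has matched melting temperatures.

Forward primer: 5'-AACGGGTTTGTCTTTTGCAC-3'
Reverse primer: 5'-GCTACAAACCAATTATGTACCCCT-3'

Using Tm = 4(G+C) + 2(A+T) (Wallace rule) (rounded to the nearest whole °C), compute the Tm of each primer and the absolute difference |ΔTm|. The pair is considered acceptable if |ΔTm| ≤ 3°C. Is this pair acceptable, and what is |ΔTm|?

Forward: A=3 T=8 G=5 C=4 → Tm = 2·11 + 4·9 = 58°C.
Reverse: A=8 T=6 G=2 C=8 → Tm = 2·14 + 4·10 = 68°C.
|ΔTm| = |58 − 68| = 10°C, > 3°C.

|ΔTm| = 10°C; the pair is not acceptable.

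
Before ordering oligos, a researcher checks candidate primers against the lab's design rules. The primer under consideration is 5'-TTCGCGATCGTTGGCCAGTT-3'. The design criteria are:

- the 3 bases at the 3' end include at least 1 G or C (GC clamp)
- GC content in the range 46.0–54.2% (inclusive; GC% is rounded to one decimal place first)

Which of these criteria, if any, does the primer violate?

Base counts: A=2, T=7, G=6, C=5 (length 20).
GC clamp: 3' end GTT has 1 G/C ✓
GC content: GC 11/20 = 55.0%, outside 46.0–54.2% ✗

Fails: GC content.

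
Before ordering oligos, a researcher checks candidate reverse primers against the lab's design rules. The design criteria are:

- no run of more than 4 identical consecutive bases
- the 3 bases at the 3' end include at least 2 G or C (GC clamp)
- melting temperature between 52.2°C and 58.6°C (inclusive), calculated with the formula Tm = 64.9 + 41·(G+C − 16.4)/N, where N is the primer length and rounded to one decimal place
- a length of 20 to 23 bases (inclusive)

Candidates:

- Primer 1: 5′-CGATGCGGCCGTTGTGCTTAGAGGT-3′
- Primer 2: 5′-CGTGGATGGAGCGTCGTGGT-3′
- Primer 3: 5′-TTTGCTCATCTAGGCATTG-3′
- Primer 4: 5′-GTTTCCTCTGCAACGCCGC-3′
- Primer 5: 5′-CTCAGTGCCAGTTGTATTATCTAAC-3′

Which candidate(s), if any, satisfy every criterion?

Primer 2 only.

Primer 1 (25 nt, A=3 T=7 G=10 C=5): longest run = 2 ✓; 3' end GGT has 2 G/C ✓; Tm = 64.9 + 41·(15 − 16.4)/25 = 62.6°C, outside 52.2–58.6°C ✗; length 25, outside 20–23 ✗ — fails.
Primer 2 (20 nt, A=2 T=5 G=10 C=3): longest run = 2 ✓; 3' end GGT has 2 G/C ✓; Tm = 64.9 + 41·(13 − 16.4)/20 = 57.9°C ✓; length 20 ✓ — passes.
Primer 3 (19 nt, A=3 T=8 G=4 C=4): longest run = 3 ✓; 3' end TTG has 1 G/C, need ≥2 ✗; Tm = 64.9 + 41·(8 − 16.4)/19 = 46.8°C, outside 52.2–58.6°C ✗; length 19, outside 20–23 ✗ — fails.
Primer 4 (19 nt, A=2 T=5 G=4 C=8): longest run = 3 ✓; 3' end CGC has 3 G/C ✓; Tm = 64.9 + 41·(12 − 16.4)/19 = 55.4°C ✓; length 19, outside 20–23 ✗ — fails.
Primer 5 (25 nt, A=6 T=9 G=4 C=6): longest run = 2 ✓; 3' end AAC has 1 G/C, need ≥2 ✗; Tm = 64.9 + 41·(10 − 16.4)/25 = 54.4°C ✓; length 25, outside 20–23 ✗ — fails.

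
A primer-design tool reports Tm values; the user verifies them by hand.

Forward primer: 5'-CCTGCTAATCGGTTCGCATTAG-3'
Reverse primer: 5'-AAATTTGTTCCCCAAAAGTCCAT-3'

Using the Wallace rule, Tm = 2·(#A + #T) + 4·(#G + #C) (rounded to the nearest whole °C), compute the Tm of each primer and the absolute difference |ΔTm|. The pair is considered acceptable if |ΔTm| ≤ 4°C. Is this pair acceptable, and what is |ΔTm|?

Forward: A=4 T=7 G=5 C=6 → Tm = 2·11 + 4·11 = 66°C.
Reverse: A=8 T=7 G=2 C=6 → Tm = 2·15 + 4·8 = 62°C.
|ΔTm| = |66 − 62| = 4°C, ≤ 4°C.

|ΔTm| = 4°C; the pair is acceptable.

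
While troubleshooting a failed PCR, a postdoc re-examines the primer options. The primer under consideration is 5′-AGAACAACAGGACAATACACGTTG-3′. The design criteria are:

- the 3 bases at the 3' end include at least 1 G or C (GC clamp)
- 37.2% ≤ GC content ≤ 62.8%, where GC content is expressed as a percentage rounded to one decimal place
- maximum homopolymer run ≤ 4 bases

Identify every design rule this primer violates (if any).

Meets all criteria.

Base counts: A=11, T=3, G=5, C=5 (length 24).
GC clamp: 3' end TTG has 1 G/C ✓
GC content: GC 10/24 = 41.7% ✓
homopolymer run: longest run = 2 ✓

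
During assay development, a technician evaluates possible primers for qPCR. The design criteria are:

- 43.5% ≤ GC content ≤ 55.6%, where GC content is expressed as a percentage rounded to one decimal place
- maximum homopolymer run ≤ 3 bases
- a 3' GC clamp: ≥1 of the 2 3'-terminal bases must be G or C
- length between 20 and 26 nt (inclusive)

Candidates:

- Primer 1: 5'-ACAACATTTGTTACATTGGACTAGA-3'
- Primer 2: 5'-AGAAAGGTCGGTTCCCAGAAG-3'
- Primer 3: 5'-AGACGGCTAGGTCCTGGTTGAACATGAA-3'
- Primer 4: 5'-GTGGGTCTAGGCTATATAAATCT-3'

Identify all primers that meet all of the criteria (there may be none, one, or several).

Primer 1 (25 nt, A=9 T=8 G=4 C=4): GC 8/25 = 32.0%, outside 43.5–55.6% ✗; longest run = 3 ✓; 3' end GA has 1 G/C ✓; length 25 ✓ — fails.
Primer 2 (21 nt, A=7 T=3 G=7 C=4): GC 11/21 = 52.4% ✓; longest run = 3 ✓; 3' end AG has 1 G/C ✓; length 21 ✓ — passes.
Primer 3 (28 nt, A=8 T=6 G=9 C=5): GC 14/28 = 50.0% ✓; longest run = 2 ✓; 3' end AA has 0 G/C, need ≥1 ✗; length 28, outside 20–26 ✗ — fails.
Primer 4 (23 nt, A=6 T=8 G=6 C=3): GC 9/23 = 39.1%, outside 43.5–55.6% ✗; longest run = 3 ✓; 3' end CT has 1 G/C ✓; length 23 ✓ — fails.

Primer 2 only.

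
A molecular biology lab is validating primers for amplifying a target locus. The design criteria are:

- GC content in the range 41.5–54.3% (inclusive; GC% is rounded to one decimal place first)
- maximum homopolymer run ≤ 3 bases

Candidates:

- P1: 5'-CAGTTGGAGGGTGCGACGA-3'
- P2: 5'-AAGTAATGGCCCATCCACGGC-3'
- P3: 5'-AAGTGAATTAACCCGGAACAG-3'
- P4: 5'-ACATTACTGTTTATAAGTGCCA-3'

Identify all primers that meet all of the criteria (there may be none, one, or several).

P3 only.

P1 (19 nt, A=4 T=3 G=9 C=3): GC 12/19 = 63.2%, outside 41.5–54.3% ✗; longest run = 3 ✓ — fails.
P2 (21 nt, A=6 T=3 G=5 C=7): GC 12/21 = 57.1%, outside 41.5–54.3% ✗; longest run = 3 ✓ — fails.
P3 (21 nt, A=9 T=3 G=5 C=4): GC 9/21 = 42.9% ✓; longest run = 3 ✓ — passes.
P4 (22 nt, A=7 T=8 G=3 C=4): GC 7/22 = 31.8%, outside 41.5–54.3% ✗; longest run = 3 ✓ — fails.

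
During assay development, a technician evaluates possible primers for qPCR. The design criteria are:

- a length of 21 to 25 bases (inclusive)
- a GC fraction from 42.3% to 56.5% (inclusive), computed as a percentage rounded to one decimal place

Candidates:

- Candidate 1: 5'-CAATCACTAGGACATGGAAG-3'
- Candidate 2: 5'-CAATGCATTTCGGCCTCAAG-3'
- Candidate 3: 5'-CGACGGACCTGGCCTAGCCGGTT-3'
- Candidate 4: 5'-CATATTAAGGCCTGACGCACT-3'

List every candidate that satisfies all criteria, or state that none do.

Candidate 1 (20 nt, A=8 T=3 G=5 C=4): length 20, outside 21–25 ✗; GC 9/20 = 45.0% ✓ — fails.
Candidate 2 (20 nt, A=5 T=5 G=4 C=6): length 20, outside 21–25 ✗; GC 10/20 = 50.0% ✓ — fails.
Candidate 3 (23 nt, A=3 T=4 G=8 C=8): length 23 ✓; GC 16/23 = 69.6%, outside 42.3–56.5% ✗ — fails.
Candidate 4 (21 nt, A=6 T=5 G=4 C=6): length 21 ✓; GC 10/21 = 47.6% ✓ — passes.

Candidate 4 only.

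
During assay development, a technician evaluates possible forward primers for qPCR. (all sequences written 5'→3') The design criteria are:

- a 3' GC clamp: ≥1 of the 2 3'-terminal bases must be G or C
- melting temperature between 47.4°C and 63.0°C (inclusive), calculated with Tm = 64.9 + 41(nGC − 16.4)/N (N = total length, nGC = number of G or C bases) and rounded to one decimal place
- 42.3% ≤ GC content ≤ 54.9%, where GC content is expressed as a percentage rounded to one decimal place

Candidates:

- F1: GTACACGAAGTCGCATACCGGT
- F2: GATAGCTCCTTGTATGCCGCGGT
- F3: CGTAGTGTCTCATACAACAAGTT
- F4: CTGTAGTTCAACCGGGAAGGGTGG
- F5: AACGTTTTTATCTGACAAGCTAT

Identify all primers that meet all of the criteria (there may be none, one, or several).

F1 only.

F1 (22 nt, A=6 T=4 G=6 C=6): 3' end GT has 1 G/C ✓; Tm = 64.9 + 41·(12 − 16.4)/22 = 56.7°C ✓; GC 12/22 = 54.5% ✓ — passes.
F2 (23 nt, A=3 T=7 G=7 C=6): 3' end GT has 1 G/C ✓; Tm = 64.9 + 41·(13 − 16.4)/23 = 58.8°C ✓; GC 13/23 = 56.5%, outside 42.3–54.9% ✗ — fails.
F3 (23 nt, A=7 T=7 G=4 C=5): 3' end TT has 0 G/C, need ≥1 ✗; Tm = 64.9 + 41·(9 − 16.4)/23 = 51.7°C ✓; GC 9/23 = 39.1%, outside 42.3–54.9% ✗ — fails.
F4 (24 nt, A=5 T=5 G=10 C=4): 3' end GG has 2 G/C ✓; Tm = 64.9 + 41·(14 − 16.4)/24 = 60.8°C ✓; GC 14/24 = 58.3%, outside 42.3–54.9% ✗ — fails.
F5 (23 nt, A=7 T=9 G=3 C=4): 3' end AT has 0 G/C, need ≥1 ✗; Tm = 64.9 + 41·(7 − 16.4)/23 = 48.1°C ✓; GC 7/23 = 30.4%, outside 42.3–54.9% ✗ — fails.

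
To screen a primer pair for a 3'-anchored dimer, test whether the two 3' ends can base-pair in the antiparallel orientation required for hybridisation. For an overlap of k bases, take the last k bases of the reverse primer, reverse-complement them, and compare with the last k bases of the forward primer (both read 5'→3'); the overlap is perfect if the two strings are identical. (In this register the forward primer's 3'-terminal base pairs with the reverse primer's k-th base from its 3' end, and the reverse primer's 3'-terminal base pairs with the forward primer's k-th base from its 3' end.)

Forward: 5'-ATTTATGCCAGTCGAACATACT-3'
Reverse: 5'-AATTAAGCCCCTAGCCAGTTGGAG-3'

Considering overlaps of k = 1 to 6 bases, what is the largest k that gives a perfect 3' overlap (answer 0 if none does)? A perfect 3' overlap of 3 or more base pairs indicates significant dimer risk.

Last 6 bases (5'→3') — forward …CATACT, reverse …TTGGAG.
Reverse complement of the reverse primer's last 6 bases: CTCCAA; its first k bases are the reverse complement of the reverse primer's last k bases, so a perfect k-base overlap needs the forward primer's last k bases to equal them.
Comparing (forward last k vs required): k=1: T vs C ✗; k=2: CT vs CT ✓; k=3: ACT vs CTC ✗; k=4: TACT vs CTCC ✗; k=5: ATACT vs CTCCA ✗; k=6: CATACT vs CTCCAA ✗.
Only k = 2 is perfect, so the longest perfect 3' overlap is 2.

Longest perfect overlap: 2 complementary base pairs; below the dimer-risk threshold (threshold 3).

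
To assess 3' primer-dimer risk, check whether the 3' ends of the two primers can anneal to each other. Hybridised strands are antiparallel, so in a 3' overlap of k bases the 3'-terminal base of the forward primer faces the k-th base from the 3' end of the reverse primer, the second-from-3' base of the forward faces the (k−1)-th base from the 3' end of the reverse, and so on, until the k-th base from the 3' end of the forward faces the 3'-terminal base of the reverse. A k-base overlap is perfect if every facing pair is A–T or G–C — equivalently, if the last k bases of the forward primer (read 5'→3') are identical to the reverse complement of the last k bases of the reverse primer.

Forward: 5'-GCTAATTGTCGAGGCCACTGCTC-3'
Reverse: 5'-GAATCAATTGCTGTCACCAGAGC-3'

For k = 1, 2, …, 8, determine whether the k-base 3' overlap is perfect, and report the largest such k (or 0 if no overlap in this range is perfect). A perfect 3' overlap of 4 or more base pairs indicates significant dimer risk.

Last 8 bases (5'→3') — forward …CACTGCTC, reverse …ACCAGAGC.
Reverse complement of the reverse primer's last 8 bases: GCTCTGGT; its first k bases are the reverse complement of the reverse primer's last k bases, so a perfect k-base overlap needs the forward primer's last k bases to equal them.
Comparing (forward last k vs required): k=1: C vs G ✗; k=2: TC vs GC ✗; k=3: CTC vs GCT ✗; k=4: GCTC vs GCTC ✓; k=5: TGCTC vs GCTCT ✗; k=6: CTGCTC vs GCTCTG ✗; k=7: ACTGCTC vs GCTCTGG ✗; k=8: CACTGCTC vs GCTCTGGT ✗.
Only k = 4 is perfect, so the longest perfect 3' overlap is 4.

Longest perfect overlap: 4 complementary base pairs; significant dimer risk (threshold 4).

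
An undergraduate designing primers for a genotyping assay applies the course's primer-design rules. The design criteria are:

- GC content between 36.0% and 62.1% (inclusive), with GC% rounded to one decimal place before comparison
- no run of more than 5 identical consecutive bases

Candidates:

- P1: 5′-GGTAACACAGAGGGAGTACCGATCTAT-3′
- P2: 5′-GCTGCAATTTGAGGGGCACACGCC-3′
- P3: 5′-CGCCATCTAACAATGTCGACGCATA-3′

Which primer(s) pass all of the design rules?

P1 and P3.

P1 (27 nt, A=9 T=5 G=8 C=5): GC 13/27 = 48.1% ✓; longest run = 3 ✓ — passes.
P2 (24 nt, A=5 T=4 G=8 C=7): GC 15/24 = 62.5%, outside 36.0–62.1% ✗; longest run = 4 ✓ — fails.
P3 (25 nt, A=8 T=5 G=4 C=8): GC 12/25 = 48.0% ✓; longest run = 2 ✓ — passes.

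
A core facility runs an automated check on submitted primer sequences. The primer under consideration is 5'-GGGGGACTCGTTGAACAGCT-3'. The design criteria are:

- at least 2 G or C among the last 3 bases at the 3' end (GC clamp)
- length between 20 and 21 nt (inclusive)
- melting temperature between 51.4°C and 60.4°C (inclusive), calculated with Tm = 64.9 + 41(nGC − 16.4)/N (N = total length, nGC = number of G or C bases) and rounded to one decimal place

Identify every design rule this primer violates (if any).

Base counts: A=4, T=4, G=8, C=4 (length 20).
GC clamp: 3' end GCT has 2 G/C ✓
length: length 20 ✓
Tm: Tm = 64.9 + 41·(12 − 16.4)/20 = 55.9°C ✓

Meets all criteria.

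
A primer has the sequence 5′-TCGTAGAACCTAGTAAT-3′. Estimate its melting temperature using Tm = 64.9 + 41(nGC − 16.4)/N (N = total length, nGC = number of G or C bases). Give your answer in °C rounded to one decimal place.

39.8°C

Base counts: A=6, T=5, G=3, C=3; G+C = 6, N = 17.
Tm = 64.9 + 41·(6 − 16.4)/17 = 64.9 + -426.40/17 = 39.8°C.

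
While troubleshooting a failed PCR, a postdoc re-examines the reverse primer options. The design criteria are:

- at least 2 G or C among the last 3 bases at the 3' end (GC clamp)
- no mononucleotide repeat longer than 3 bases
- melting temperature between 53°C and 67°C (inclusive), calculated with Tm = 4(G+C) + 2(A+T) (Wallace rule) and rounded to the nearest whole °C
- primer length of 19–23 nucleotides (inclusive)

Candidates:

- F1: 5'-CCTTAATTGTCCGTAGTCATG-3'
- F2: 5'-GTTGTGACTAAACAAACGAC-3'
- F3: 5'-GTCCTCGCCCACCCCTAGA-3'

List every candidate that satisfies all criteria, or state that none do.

F2 only.

F1 (21 nt, A=4 T=8 G=4 C=5): 3' end ATG has 1 G/C, need ≥2 ✗; longest run = 2 ✓; Tm = 2·12 + 4·9 = 60°C ✓; length 21 ✓ — fails.
F2 (20 nt, A=8 T=4 G=4 C=4): 3' end GAC has 2 G/C ✓; longest run = 3 ✓; Tm = 2·12 + 4·8 = 56°C ✓; length 20 ✓ — passes.
F3 (19 nt, A=3 T=3 G=3 C=10): 3' end AGA has 1 G/C, need ≥2 ✗; longest run = 4, exceeds 3 ✗; Tm = 2·6 + 4·13 = 64°C ✓; length 19 ✓ — fails.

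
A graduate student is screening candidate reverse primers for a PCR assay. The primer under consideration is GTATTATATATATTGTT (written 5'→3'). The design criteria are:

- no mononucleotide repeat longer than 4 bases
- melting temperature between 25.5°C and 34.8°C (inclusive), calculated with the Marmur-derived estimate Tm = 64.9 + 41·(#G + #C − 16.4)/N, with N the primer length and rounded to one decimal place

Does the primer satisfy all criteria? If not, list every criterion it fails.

Base counts: A=5, T=10, G=2, C=0 (length 17).
homopolymer run: longest run = 2 ✓
Tm: Tm = 64.9 + 41·(2 − 16.4)/17 = 30.2°C ✓

Meets all criteria.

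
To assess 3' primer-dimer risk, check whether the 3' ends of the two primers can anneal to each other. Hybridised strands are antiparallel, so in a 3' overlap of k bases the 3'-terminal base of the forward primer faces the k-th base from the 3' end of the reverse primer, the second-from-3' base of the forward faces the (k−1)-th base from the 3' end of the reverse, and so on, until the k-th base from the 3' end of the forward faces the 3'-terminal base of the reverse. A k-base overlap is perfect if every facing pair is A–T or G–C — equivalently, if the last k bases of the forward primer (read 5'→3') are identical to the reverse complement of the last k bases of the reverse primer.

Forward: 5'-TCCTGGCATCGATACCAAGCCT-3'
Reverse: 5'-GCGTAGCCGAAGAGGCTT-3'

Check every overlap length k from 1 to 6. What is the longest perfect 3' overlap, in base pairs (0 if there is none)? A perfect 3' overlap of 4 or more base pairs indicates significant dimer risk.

Last 6 bases (5'→3') — forward …AAGCCT, reverse …AGGCTT.
Reverse complement of the reverse primer's last 6 bases: AAGCCT; its first k bases are the reverse complement of the reverse primer's last k bases, so a perfect k-base overlap needs the forward primer's last k bases to equal them.
Comparing (forward last k vs required): k=1: T vs A ✗; k=2: CT vs AA ✗; k=3: CCT vs AAG ✗; k=4: GCCT vs AAGC ✗; k=5: AGCCT vs AAGCC ✗; k=6: AAGCCT vs AAGCCT ✓.
Only k = 6 is perfect, so the longest perfect 3' overlap is 6.

Longest perfect overlap: 6 complementary base pairs; significant dimer risk (threshold 4).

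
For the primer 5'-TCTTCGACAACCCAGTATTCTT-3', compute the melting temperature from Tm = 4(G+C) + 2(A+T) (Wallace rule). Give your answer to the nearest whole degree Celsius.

62°C

Base counts: A=5, T=8, G=2, C=7 (length 22).
Tm = 2·(5+8) + 4·(2+7) = 2·13 + 4·9 = 26 + 36 = 62°C.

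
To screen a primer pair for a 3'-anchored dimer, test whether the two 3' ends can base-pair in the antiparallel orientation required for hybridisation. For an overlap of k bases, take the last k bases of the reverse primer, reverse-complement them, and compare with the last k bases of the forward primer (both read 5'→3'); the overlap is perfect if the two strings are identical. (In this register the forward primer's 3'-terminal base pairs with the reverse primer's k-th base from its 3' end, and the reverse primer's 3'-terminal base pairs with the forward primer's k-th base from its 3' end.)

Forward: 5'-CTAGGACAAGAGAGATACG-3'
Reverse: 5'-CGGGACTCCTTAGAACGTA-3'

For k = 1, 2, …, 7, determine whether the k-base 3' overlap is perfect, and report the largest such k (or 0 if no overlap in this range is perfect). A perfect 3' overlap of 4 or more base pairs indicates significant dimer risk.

Longest perfect overlap: 4 complementary base pairs; significant dimer risk (threshold 4).

Last 7 bases (5'→3') — forward …AGATACG, reverse …GAACGTA.
Reverse complement of the reverse primer's last 7 bases: TACGTTC; its first k bases are the reverse complement of the reverse primer's last k bases, so a perfect k-base overlap needs the forward primer's last k bases to equal them.
Comparing (forward last k vs required): k=1: G vs T ✗; k=2: CG vs TA ✗; k=3: ACG vs TAC ✗; k=4: TACG vs TACG ✓; k=5: ATACG vs TACGT ✗; k=6: GATACG vs TACGTT ✗; k=7: AGATACG vs TACGTTC ✗.
Only k = 4 is perfect, so the longest perfect 3' overlap is 4.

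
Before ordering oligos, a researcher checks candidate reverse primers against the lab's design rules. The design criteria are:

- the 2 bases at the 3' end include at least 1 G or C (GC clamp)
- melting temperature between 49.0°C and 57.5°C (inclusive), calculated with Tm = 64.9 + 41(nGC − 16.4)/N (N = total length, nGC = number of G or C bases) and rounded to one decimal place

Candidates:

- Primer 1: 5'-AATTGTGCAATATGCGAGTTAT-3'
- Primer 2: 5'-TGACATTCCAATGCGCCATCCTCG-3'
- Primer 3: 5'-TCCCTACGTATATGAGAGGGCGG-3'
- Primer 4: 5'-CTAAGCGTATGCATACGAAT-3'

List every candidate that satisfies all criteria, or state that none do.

Primer 1 (22 nt, A=7 T=8 G=5 C=2): 3' end AT has 0 G/C, need ≥1 ✗; Tm = 64.9 + 41·(7 − 16.4)/22 = 47.4°C, outside 49.0–57.5°C ✗ — fails.
Primer 2 (24 nt, A=5 T=6 G=4 C=9): 3' end CG has 2 G/C ✓; Tm = 64.9 + 41·(13 − 16.4)/24 = 59.1°C, outside 49.0–57.5°C ✗ — fails.
Primer 3 (23 nt, A=5 T=5 G=8 C=5): 3' end GG has 2 G/C ✓; Tm = 64.9 + 41·(13 − 16.4)/23 = 58.8°C, outside 49.0–57.5°C ✗ — fails.
Primer 4 (20 nt, A=7 T=5 G=4 C=4): 3' end AT has 0 G/C, need ≥1 ✗; Tm = 64.9 + 41·(8 − 16.4)/20 = 47.7°C, outside 49.0–57.5°C ✗ — fails.

None of the candidates satisfy all criteria.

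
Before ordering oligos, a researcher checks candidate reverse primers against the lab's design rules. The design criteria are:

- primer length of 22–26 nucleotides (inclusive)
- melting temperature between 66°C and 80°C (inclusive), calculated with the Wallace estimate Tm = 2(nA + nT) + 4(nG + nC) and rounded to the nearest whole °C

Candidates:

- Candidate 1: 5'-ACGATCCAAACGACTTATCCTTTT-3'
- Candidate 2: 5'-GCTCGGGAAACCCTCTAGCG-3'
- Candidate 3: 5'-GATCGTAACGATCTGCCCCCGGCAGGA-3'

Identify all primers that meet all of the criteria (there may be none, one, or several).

Candidate 1 only.

Candidate 1 (24 nt, A=7 T=8 G=2 C=7): length 24 ✓; Tm = 2·15 + 4·9 = 66°C ✓ — passes.
Candidate 2 (20 nt, A=4 T=3 G=6 C=7): length 20, outside 22–26 ✗; Tm = 2·7 + 4·13 = 66°C ✓ — fails.
Candidate 3 (27 nt, A=6 T=4 G=8 C=9): length 27, outside 22–26 ✗; Tm = 2·10 + 4·17 = 88°C, outside 66–80°C ✗ — fails.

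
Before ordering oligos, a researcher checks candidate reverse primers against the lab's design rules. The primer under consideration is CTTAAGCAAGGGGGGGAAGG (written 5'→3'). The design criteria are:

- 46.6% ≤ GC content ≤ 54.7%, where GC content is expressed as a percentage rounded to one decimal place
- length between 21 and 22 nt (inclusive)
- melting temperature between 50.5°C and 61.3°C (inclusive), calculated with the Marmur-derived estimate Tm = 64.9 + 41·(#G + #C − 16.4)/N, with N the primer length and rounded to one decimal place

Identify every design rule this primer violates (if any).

Fails: GC content, length.

Base counts: A=6, T=2, G=10, C=2 (length 20).
GC content: GC 12/20 = 60.0%, outside 46.6–54.7% ✗
length: length 20, outside 21–22 ✗
Tm: Tm = 64.9 + 41·(12 − 16.4)/20 = 55.9°C ✓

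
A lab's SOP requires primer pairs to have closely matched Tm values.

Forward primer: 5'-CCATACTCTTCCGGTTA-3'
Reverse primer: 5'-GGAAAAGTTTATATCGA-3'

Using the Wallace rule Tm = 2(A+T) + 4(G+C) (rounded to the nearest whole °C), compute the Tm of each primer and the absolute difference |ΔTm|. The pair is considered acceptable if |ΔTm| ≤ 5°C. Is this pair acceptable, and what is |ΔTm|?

Forward: A=3 T=6 G=2 C=6 → Tm = 2·9 + 4·8 = 50°C.
Reverse: A=7 T=5 G=4 C=1 → Tm = 2·12 + 4·5 = 44°C.
|ΔTm| = |50 − 44| = 6°C, > 5°C.

|ΔTm| = 6°C; the pair is not acceptable.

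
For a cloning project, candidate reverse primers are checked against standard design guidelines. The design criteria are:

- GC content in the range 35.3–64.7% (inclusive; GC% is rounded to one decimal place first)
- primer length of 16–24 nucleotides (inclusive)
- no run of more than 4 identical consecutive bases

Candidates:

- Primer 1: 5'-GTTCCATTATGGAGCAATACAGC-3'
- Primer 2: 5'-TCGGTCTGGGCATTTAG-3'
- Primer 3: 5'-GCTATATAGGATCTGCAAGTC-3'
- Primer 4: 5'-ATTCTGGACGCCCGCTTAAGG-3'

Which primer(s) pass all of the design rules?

Primer 1, Primer 2, Primer 3 and Primer 4.

Primer 1 (23 nt, A=7 T=6 G=5 C=5): GC 10/23 = 43.5% ✓; length 23 ✓; longest run = 2 ✓ — passes.
Primer 2 (17 nt, A=2 T=6 G=6 C=3): GC 9/17 = 52.9% ✓; length 17 ✓; longest run = 3 ✓ — passes.
Primer 3 (21 nt, A=6 T=6 G=5 C=4): GC 9/21 = 42.9% ✓; length 21 ✓; longest run = 2 ✓ — passes.
Primer 4 (21 nt, A=4 T=5 G=6 C=6): GC 12/21 = 57.1% ✓; length 21 ✓; longest run = 3 ✓ — passes.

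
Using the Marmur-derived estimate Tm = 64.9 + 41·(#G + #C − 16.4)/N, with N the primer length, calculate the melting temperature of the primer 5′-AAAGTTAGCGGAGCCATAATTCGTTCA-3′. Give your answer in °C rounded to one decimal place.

56.7°C

Base counts: A=9, T=7, G=6, C=5; G+C = 11, N = 27.
Tm = 64.9 + 41·(11 − 16.4)/27 = 64.9 + -221.40/27 = 56.7°C.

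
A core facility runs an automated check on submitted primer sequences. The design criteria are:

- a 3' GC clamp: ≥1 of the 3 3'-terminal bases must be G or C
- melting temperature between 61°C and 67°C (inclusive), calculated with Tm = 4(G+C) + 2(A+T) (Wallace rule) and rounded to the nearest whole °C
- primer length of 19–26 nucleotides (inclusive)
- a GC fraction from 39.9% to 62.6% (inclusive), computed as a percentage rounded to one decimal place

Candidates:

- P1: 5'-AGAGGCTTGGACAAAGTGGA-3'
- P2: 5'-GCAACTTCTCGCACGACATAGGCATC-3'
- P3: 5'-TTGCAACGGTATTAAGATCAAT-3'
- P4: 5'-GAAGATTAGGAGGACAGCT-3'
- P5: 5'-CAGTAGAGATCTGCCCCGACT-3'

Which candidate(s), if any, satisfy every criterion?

P1 (20 nt, A=7 T=3 G=8 C=2): 3' end GGA has 2 G/C ✓; Tm = 2·10 + 4·10 = 60°C, outside 61–67°C ✗; length 20 ✓; GC 10/20 = 50.0% ✓ — fails.
P2 (26 nt, A=7 T=5 G=5 C=9): 3' end ATC has 1 G/C ✓; Tm = 2·12 + 4·14 = 80°C, outside 61–67°C ✗; length 26 ✓; GC 14/26 = 53.8% ✓ — fails.
P3 (22 nt, A=8 T=7 G=4 C=3): 3' end AAT has 0 G/C, need ≥1 ✗; Tm = 2·15 + 4·7 = 58°C, outside 61–67°C ✗; length 22 ✓; GC 7/22 = 31.8%, outside 39.9–62.6% ✗ — fails.
P4 (19 nt, A=7 T=3 G=7 C=2): 3' end GCT has 2 G/C ✓; Tm = 2·10 + 4·9 = 56°C, outside 61–67°C ✗; length 19 ✓; GC 9/19 = 47.4% ✓ — fails.
P5 (21 nt, A=5 T=4 G=5 C=7): 3' end ACT has 1 G/C ✓; Tm = 2·9 + 4·12 = 66°C ✓; length 21 ✓; GC 12/21 = 57.1% ✓ — passes.

P5 only.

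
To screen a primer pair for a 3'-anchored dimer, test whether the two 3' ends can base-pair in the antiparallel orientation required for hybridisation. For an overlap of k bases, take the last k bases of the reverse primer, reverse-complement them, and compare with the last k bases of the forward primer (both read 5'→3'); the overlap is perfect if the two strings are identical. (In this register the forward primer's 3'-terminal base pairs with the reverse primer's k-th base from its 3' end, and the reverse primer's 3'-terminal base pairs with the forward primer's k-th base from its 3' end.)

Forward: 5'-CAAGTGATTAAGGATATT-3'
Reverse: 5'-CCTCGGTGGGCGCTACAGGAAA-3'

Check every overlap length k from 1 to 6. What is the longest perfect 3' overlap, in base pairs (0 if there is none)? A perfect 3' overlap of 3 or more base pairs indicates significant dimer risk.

Longest perfect overlap: 2 complementary base pairs; below the dimer-risk threshold (threshold 3).

Last 6 bases (5'→3') — forward …GATATT, reverse …AGGAAA.
Reverse complement of the reverse primer's last 6 bases: TTTCCT; its first k bases are the reverse complement of the reverse primer's last k bases, so a perfect k-base overlap needs the forward primer's last k bases to equal them.
Comparing (forward last k vs required): k=1: T vs T ✓; k=2: TT vs TT ✓; k=3: ATT vs TTT ✗; k=4: TATT vs TTTC ✗; k=5: ATATT vs TTTCC ✗; k=6: GATATT vs TTTCCT ✗.
Perfect overlaps at k = 1, 2; the largest is 2.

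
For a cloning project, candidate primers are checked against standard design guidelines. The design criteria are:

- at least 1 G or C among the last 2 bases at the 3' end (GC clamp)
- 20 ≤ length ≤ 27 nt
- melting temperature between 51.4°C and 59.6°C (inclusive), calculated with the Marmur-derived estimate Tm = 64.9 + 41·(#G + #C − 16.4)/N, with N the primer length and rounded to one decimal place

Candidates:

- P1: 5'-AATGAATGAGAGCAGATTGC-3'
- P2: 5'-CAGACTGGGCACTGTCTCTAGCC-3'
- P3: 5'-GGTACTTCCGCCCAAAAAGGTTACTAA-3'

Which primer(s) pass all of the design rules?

None of the candidates satisfy all criteria.

P1 (20 nt, A=8 T=4 G=6 C=2): 3' end GC has 2 G/C ✓; length 20 ✓; Tm = 64.9 + 41·(8 − 16.4)/20 = 47.7°C, outside 51.4–59.6°C ✗ — fails.
P2 (23 nt, A=4 T=5 G=6 C=8): 3' end CC has 2 G/C ✓; length 23 ✓; Tm = 64.9 + 41·(14 − 16.4)/23 = 60.6°C, outside 51.4–59.6°C ✗ — fails.
P3 (27 nt, A=9 T=6 G=5 C=7): 3' end AA has 0 G/C, need ≥1 ✗; length 27 ✓; Tm = 64.9 + 41·(12 − 16.4)/27 = 58.2°C ✓ — fails.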